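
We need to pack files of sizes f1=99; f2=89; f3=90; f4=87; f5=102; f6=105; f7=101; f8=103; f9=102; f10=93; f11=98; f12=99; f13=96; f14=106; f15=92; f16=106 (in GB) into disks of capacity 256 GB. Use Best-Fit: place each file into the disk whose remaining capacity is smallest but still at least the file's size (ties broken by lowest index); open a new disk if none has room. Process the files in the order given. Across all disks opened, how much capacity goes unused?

Put f1 (99 GB) in disk 1; 157 GB remain.
Put f2 (89 GB) in disk 1; 68 GB remain.
Put f3 (90 GB) in disk 2; 166 GB remain.
Put f4 (87 GB) in disk 2; 79 GB remain.
Put f5 (102 GB) in disk 3; 154 GB remain.
Put f6 (105 GB) in disk 3; 49 GB remain.
Put f7 (101 GB) in disk 4; 155 GB remain.
Put f8 (103 GB) in disk 4; 52 GB remain.
Put f9 (102 GB) in disk 5; 154 GB remain.
Put f10 (93 GB) in disk 5; 61 GB remain.
Put f11 (98 GB) in disk 6; 158 GB remain.
Put f12 (99 GB) in disk 6; 59 GB remain.
Put f13 (96 GB) in disk 7; 160 GB remain.
Put f14 (106 GB) in disk 7; 54 GB remain.
Put f15 (92 GB) in disk 8; 164 GB remain.
Put f16 (106 GB) in disk 8; 58 GB remain.
8 disks × 256 GB = 2048 GB; used 1568 GB; unused 480 GB.

480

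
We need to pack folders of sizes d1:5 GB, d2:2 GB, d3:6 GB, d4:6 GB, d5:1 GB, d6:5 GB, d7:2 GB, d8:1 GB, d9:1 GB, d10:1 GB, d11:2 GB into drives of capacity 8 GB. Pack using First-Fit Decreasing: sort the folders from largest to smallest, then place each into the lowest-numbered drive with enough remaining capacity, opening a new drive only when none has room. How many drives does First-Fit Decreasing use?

4 drives

Sorted descending: 6, 6, 5, 5, 2, 2, 2, 1, 1, 1, 1.
drive 1: place 6 GB, 2 GB left
drive 2: place 6 GB, 2 GB left
drive 3: place 5 GB, 3 GB left
drive 4: place 5 GB, 3 GB left
drive 1: place 2 GB, 0 GB left
drive 2: place 2 GB, 0 GB left
drive 3: place 2 GB, 1 GB left
drive 3: place 1 GB, 0 GB left
drive 4: place 1 GB, 2 GB left
drive 4: place 1 GB, 1 GB left
drive 4: place 1 GB, 0 GB left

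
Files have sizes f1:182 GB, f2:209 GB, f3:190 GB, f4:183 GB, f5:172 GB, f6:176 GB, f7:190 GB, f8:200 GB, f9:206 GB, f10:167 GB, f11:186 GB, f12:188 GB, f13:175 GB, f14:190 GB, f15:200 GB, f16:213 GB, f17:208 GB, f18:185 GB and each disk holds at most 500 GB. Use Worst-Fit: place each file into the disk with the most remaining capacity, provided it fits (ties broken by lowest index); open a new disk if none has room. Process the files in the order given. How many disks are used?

9

disk 1: place f1 (182 GB), 318 GB left
disk 1: place f2 (209 GB), 109 GB left
disk 2: place f3 (190 GB), 310 GB left
disk 2: place f4 (183 GB), 127 GB left
disk 3: place f5 (172 GB), 328 GB left
disk 3: place f6 (176 GB), 152 GB left
disk 4: place f7 (190 GB), 310 GB left
disk 4: place f8 (200 GB), 110 GB left
disk 5: place f9 (206 GB), 294 GB left
disk 5: place f10 (167 GB), 127 GB left
disk 6: place f11 (186 GB), 314 GB left
disk 6: place f12 (188 GB), 126 GB left
disk 7: place f13 (175 GB), 325 GB left
disk 7: place f14 (190 GB), 135 GB left
disk 8: place f15 (200 GB), 300 GB left
disk 8: place f16 (213 GB), 87 GB left
disk 9: place f17 (208 GB), 292 GB left
disk 9: place f18 (185 GB), 107 GB left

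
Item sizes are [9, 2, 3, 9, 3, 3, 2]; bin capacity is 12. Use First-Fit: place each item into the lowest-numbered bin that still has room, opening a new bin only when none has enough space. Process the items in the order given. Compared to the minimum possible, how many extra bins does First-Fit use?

First-Fit: [9,2] [3,9] [3,3,2] → 3 bins.
Total size 31; any packing needs at least ⌈31/12⌉ = 3 bins.
So 3 is already optimal.

0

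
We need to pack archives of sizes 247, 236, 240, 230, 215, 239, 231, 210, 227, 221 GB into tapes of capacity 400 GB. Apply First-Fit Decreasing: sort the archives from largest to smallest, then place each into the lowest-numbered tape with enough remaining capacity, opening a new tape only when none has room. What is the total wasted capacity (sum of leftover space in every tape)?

Sorted descending: 247, 240, 239, 236, 231, 230, 227, 221, 215, 210.
tape 1: place 247 GB, 153 GB left
tape 2: place 240 GB, 160 GB left
tape 3: place 239 GB, 161 GB left
tape 4: place 236 GB, 164 GB left
tape 5: place 231 GB, 169 GB left
tape 6: place 230 GB, 170 GB left
tape 7: place 227 GB, 173 GB left
tape 8: place 221 GB, 179 GB left
tape 9: place 215 GB, 185 GB left
tape 10: place 210 GB, 190 GB left
10 tapes × 400 GB = 4000 GB; used 2296 GB; unused 1704 GB.

1704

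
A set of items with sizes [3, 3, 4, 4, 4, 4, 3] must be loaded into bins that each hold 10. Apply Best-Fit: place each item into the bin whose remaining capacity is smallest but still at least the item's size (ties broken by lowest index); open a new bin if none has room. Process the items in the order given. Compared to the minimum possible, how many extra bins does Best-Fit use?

Best-Fit: [3,3,4] [4,4] [4,3] → 3 bins.
Total size 25; any packing needs at least ⌈25/10⌉ = 3 bins.
So 3 is already optimal.

0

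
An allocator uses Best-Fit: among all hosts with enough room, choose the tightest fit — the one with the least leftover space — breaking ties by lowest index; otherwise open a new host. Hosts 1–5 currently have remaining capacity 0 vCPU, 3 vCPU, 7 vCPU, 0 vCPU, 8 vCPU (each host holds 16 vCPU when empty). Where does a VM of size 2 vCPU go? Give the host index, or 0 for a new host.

Hosts with room: host 2 (3 vCPU), host 3 (7 vCPU), host 5 (8 vCPU).
Tightest fit is host 2 with 3 vCPU free.

2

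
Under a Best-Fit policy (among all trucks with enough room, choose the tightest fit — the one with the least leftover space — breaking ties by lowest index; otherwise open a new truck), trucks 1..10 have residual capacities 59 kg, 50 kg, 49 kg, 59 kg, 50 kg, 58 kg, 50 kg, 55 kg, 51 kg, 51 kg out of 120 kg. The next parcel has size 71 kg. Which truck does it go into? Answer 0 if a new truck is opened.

0

No truck has ≥ 71 kg free, so a new truck is opened.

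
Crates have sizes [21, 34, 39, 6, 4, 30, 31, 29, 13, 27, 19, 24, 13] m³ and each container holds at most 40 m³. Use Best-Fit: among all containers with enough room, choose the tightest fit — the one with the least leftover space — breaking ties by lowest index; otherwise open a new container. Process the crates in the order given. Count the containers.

9

Put 21 m³ in container 1; 19 m³ remain.
Put 34 m³ in container 2; 6 m³ remain.
Put 39 m³ in container 3; 1 m³ remain.
Put 6 m³ in container 2; 0 m³ remain.
Put 4 m³ in container 1; 15 m³ remain.
Put 30 m³ in container 4; 10 m³ remain.
Put 31 m³ in container 5; 9 m³ remain.
Put 29 m³ in container 6; 11 m³ remain.
Put 13 m³ in container 1; 2 m³ remain.
Put 27 m³ in container 7; 13 m³ remain.
Put 19 m³ in container 8; 21 m³ remain.
Put 24 m³ in container 9; 16 m³ remain.
Put 13 m³ in container 7; 0 m³ remain.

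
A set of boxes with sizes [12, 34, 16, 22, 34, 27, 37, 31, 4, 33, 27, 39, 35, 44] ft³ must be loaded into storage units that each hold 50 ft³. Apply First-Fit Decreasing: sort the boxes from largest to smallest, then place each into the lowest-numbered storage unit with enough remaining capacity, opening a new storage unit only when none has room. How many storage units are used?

Sorted descending: 44, 39, 37, 35, 34, 34, 33, 31, 27, 27, 22, 16, 12, 4.
storage unit 1: place 44 ft³, 6 ft³ left
storage unit 2: place 39 ft³, 11 ft³ left
storage unit 3: place 37 ft³, 13 ft³ left
storage unit 4: place 35 ft³, 15 ft³ left
storage unit 5: place 34 ft³, 16 ft³ left
storage unit 6: place 34 ft³, 16 ft³ left
storage unit 7: place 33 ft³, 17 ft³ left
storage unit 8: place 31 ft³, 19 ft³ left
storage unit 9: place 27 ft³, 23 ft³ left
storage unit 10: place 27 ft³, 23 ft³ left
storage unit 9: place 22 ft³, 1 ft³ left
storage unit 5: place 16 ft³, 0 ft³ left
storage unit 3: place 12 ft³, 1 ft³ left
storage unit 1: place 4 ft³, 2 ft³ left
Final storage units: [44,4] [39] [37,12] [35] [34,16] [34] [33] [31] [27,22] [27].

10 storage units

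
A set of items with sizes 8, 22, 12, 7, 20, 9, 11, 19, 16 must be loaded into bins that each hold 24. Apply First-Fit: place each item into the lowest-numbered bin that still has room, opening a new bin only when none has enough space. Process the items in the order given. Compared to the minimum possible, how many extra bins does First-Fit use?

1

First-Fit: [8,12] [22] [7,9] [20] [11] [19] [16] → 7 bins.
Total size 124; any packing needs at least ⌈124/24⌉ = 6 bins.
An optimal packing achieves that bound: [22] [20] [19] [16,8] [12,11] [9,7] → 6 bins.
Excess: 7 − 6 = 1.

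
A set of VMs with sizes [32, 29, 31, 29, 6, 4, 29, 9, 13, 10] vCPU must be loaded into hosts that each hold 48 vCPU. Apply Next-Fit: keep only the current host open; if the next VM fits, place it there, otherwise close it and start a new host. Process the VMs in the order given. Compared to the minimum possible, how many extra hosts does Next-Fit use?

1

Next-Fit: [32] [29] [31] [29,6,4] [29,9] [13,10] → 6 hosts.
5 VMs exceed 24 vCPU (half the capacity), and no two of those can share a host, so at least 5 hosts are needed.
An optimal packing achieves that bound: [32,13] [31,10,6] [29,9,4] [29] [29] → 5 hosts.
Excess: 6 − 5 = 1.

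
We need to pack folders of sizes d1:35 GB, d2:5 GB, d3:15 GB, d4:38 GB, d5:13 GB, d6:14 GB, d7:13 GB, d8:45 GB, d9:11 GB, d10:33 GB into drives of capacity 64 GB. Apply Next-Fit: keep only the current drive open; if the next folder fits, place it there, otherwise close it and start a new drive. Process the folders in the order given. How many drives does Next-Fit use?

5 drives

drive 1: place d1 (35 GB), 29 GB left
drive 1: place d2 (5 GB), 24 GB left
drive 1: place d3 (15 GB), 9 GB left
drive 2: place d4 (38 GB), 26 GB left
drive 2: place d5 (13 GB), 13 GB left
drive 3: place d6 (14 GB), 50 GB left
drive 3: place d7 (13 GB), 37 GB left
drive 4: place d8 (45 GB), 19 GB left
drive 4: place d9 (11 GB), 8 GB left
drive 5: place d10 (33 GB), 31 GB left
Final drives: [35,5,15] [38,13] [14,13] [45,11] [33].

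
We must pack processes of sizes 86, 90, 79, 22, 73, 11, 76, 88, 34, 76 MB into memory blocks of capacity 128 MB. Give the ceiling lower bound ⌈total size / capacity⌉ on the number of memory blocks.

Total size = 86 + 90 + 79 + 22 + 73 + 11 + 76 + 88 + 34 + 76 = 635 MB.
⌈635 / 128⌉ = 5.

5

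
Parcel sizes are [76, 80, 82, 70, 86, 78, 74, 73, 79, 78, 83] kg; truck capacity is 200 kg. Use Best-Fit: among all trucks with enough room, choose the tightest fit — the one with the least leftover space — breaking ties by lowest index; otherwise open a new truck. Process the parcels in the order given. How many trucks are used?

6

Put 76 kg in truck 1; 124 kg remain.
Put 80 kg in truck 1; 44 kg remain.
Put 82 kg in truck 2; 118 kg remain.
Put 70 kg in truck 2; 48 kg remain.
Put 86 kg in truck 3; 114 kg remain.
Put 78 kg in truck 3; 36 kg remain.
Put 74 kg in truck 4; 126 kg remain.
Put 73 kg in truck 4; 53 kg remain.
Put 79 kg in truck 5; 121 kg remain.
Put 78 kg in truck 5; 43 kg remain.
Put 83 kg in truck 6; 117 kg remain.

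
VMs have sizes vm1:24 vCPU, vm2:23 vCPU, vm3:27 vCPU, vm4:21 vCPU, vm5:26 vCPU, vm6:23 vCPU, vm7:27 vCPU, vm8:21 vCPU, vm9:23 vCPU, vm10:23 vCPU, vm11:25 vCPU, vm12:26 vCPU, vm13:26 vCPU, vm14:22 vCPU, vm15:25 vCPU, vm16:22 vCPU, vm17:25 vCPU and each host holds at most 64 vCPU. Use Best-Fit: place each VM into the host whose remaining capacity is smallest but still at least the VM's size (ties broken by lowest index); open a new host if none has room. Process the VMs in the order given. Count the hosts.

host 1: place vm1 (24 vCPU), 40 vCPU left
host 1: place vm2 (23 vCPU), 17 vCPU left
host 2: place vm3 (27 vCPU), 37 vCPU left
host 2: place vm4 (21 vCPU), 16 vCPU left
host 3: place vm5 (26 vCPU), 38 vCPU left
host 3: place vm6 (23 vCPU), 15 vCPU left
host 4: place vm7 (27 vCPU), 37 vCPU left
host 4: place vm8 (21 vCPU), 16 vCPU left
host 5: place vm9 (23 vCPU), 41 vCPU left
host 5: place vm10 (23 vCPU), 18 vCPU left
host 6: place vm11 (25 vCPU), 39 vCPU left
host 6: place vm12 (26 vCPU), 13 vCPU left
host 7: place vm13 (26 vCPU), 38 vCPU left
host 7: place vm14 (22 vCPU), 16 vCPU left
host 8: place vm15 (25 vCPU), 39 vCPU left
host 8: place vm16 (22 vCPU), 17 vCPU left
host 9: place vm17 (25 vCPU), 39 vCPU left
Final hosts: [24,23] [27,21] [26,23] [27,21] [23,23] [25,26] [26,22] [25,22] [25].

9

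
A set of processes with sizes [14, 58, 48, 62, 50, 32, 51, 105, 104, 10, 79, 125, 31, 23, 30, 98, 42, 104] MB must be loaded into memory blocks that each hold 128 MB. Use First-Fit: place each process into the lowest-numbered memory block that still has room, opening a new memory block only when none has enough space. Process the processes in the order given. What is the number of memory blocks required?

10 memory blocks

Put 14 MB in memory block 1; 114 MB remain.
Put 58 MB in memory block 1; 56 MB remain.
Put 48 MB in memory block 1; 8 MB remain.
Put 62 MB in memory block 2; 66 MB remain.
Put 50 MB in memory block 2; 16 MB remain.
Put 32 MB in memory block 3; 96 MB remain.
Put 51 MB in memory block 3; 45 MB remain.
Put 105 MB in memory block 4; 23 MB remain.
Put 104 MB in memory block 5; 24 MB remain.
Put 10 MB in memory block 2; 6 MB remain.
Put 79 MB in memory block 6; 49 MB remain.
Put 125 MB in memory block 7; 3 MB remain.
Put 31 MB in memory block 3; 14 MB remain.
Put 23 MB in memory block 4; 0 MB remain.
Put 30 MB in memory block 6; 19 MB remain.
Put 98 MB in memory block 8; 30 MB remain.
Put 42 MB in memory block 9; 86 MB remain.
Put 104 MB in memory block 10; 24 MB remain.
Final memory blocks: [14,58,48] [62,50,10] [32,51,31] [105,23] [104] [79,30] [125] [98] [42] [104].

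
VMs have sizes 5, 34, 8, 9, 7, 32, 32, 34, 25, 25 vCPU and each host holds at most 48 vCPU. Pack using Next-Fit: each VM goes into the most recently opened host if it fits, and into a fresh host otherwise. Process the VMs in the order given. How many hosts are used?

6

Put 5 vCPU in host 1; 43 vCPU remain.
Put 34 vCPU in host 1; 9 vCPU remain.
Put 8 vCPU in host 1; 1 vCPU remain.
Put 9 vCPU in host 2; 39 vCPU remain.
Put 7 vCPU in host 2; 32 vCPU remain.
Put 32 vCPU in host 2; 0 vCPU remain.
Put 32 vCPU in host 3; 16 vCPU remain.
Put 34 vCPU in host 4; 14 vCPU remain.
Put 25 vCPU in host 5; 23 vCPU remain.
Put 25 vCPU in host 6; 23 vCPU remain.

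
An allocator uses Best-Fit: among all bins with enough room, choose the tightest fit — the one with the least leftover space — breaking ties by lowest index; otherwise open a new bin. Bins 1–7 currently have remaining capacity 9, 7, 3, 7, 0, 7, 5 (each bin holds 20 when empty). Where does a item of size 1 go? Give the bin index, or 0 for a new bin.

3

Bins with room: bin 1 (9), bin 2 (7), bin 3 (3), bin 4 (7), bin 6 (7), bin 7 (5).
Tightest fit is bin 3 with 3 free.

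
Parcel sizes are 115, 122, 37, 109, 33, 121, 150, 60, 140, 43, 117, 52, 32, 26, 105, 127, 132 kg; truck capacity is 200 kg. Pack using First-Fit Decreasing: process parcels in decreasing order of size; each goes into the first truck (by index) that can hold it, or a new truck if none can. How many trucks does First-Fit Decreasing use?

Sorted descending: 150, 140, 132, 127, 122, 121, 117, 115, 109, 105, 60, 52, 43, 37, 33, 32, 26.
Put 150 kg in truck 1; 50 kg remain.
Put 140 kg in truck 2; 60 kg remain.
Put 132 kg in truck 3; 68 kg remain.
Put 127 kg in truck 4; 73 kg remain.
Put 122 kg in truck 5; 78 kg remain.
Put 121 kg in truck 6; 79 kg remain.
Put 117 kg in truck 7; 83 kg remain.
Put 115 kg in truck 8; 85 kg remain.
Put 109 kg in truck 9; 91 kg remain.
Put 105 kg in truck 10; 95 kg remain.
Put 60 kg in truck 2; 0 kg remain.
Put 52 kg in truck 3; 16 kg remain.
Put 43 kg in truck 1; 7 kg remain.
Put 37 kg in truck 4; 36 kg remain.
Put 33 kg in truck 4; 3 kg remain.
Put 32 kg in truck 5; 46 kg remain.
Put 26 kg in truck 5; 20 kg remain.

10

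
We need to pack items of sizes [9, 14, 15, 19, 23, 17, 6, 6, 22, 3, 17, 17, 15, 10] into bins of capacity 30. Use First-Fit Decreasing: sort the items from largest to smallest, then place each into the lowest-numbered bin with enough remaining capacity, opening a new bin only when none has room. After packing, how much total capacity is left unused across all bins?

47

Sorted descending: 23, 22, 19, 17, 17, 17, 15, 15, 14, 10, 9, 6, 6, 3.
23 → bin 1 (remaining 7)
22 → bin 2 (remaining 8)
19 → bin 3 (remaining 11)
17 → bin 4 (remaining 13)
17 → bin 5 (remaining 13)
17 → bin 6 (remaining 13)
15 → bin 7 (remaining 15)
15 → bin 7 (remaining 0)
14 → bin 8 (remaining 16)
10 → bin 3 (remaining 1)
9 → bin 4 (remaining 4)
6 → bin 1 (remaining 1)
6 → bin 2 (remaining 2)
3 → bin 4 (remaining 1)
8 bins × 30 = 240; used 193; unused 47.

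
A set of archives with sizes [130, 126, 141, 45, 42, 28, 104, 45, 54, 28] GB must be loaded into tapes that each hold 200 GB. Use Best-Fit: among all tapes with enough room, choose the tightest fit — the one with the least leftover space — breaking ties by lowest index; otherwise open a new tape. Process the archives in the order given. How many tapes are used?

4 tapes

tape 1: place 130 GB, 70 GB left
tape 2: place 126 GB, 74 GB left
tape 3: place 141 GB, 59 GB left
tape 3: place 45 GB, 14 GB left
tape 1: place 42 GB, 28 GB left
tape 1: place 28 GB, 0 GB left
tape 4: place 104 GB, 96 GB left
tape 2: place 45 GB, 29 GB left
tape 4: place 54 GB, 42 GB left
tape 2: place 28 GB, 1 GB left
Final tapes: [130,42,28] [126,45,28] [141,45] [104,54].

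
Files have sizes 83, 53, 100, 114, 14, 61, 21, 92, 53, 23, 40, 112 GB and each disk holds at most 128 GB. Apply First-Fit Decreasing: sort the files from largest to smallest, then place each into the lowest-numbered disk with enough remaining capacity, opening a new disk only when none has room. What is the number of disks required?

7 disks

Sorted descending: 114, 112, 100, 92, 83, 61, 53, 53, 40, 23, 21, 14.
Put 114 GB in disk 1; 14 GB remain.
Put 112 GB in disk 2; 16 GB remain.
Put 100 GB in disk 3; 28 GB remain.
Put 92 GB in disk 4; 36 GB remain.
Put 83 GB in disk 5; 45 GB remain.
Put 61 GB in disk 6; 67 GB remain.
Put 53 GB in disk 6; 14 GB remain.
Put 53 GB in disk 7; 75 GB remain.
Put 40 GB in disk 5; 5 GB remain.
Put 23 GB in disk 3; 5 GB remain.
Put 21 GB in disk 4; 15 GB remain.
Put 14 GB in disk 1; 0 GB remain.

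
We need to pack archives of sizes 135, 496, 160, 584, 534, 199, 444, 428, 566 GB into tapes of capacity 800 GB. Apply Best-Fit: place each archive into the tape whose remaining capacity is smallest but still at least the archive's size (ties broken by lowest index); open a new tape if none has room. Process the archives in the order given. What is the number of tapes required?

6 tapes

Put 135 GB in tape 1; 665 GB remain.
Put 496 GB in tape 1; 169 GB remain.
Put 160 GB in tape 1; 9 GB remain.
Put 584 GB in tape 2; 216 GB remain.
Put 534 GB in tape 3; 266 GB remain.
Put 199 GB in tape 2; 17 GB remain.
Put 444 GB in tape 4; 356 GB remain.
Put 428 GB in tape 5; 372 GB remain.
Put 566 GB in tape 6; 234 GB remain.
Final tapes: [135,496,160] [584,199] [534] [444] [428] [566].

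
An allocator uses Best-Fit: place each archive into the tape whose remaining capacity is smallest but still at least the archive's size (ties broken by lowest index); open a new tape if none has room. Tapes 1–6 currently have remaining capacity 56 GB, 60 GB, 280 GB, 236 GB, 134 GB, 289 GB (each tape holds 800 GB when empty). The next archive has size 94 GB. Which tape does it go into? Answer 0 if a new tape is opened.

5

Tapes with room: tape 3 (280 GB), tape 4 (236 GB), tape 5 (134 GB), tape 6 (289 GB).
Tightest fit is tape 5 with 134 GB free.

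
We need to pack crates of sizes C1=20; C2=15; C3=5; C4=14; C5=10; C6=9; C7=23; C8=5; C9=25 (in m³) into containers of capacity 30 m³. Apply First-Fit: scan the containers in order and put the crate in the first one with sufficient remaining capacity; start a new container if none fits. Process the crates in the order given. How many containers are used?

5

C1 (20 m³) → container 1 (remaining 10 m³)
C2 (15 m³) → container 2 (remaining 15 m³)
C3 (5 m³) → container 1 (remaining 5 m³)
C4 (14 m³) → container 2 (remaining 1 m³)
C5 (10 m³) → container 3 (remaining 20 m³)
C6 (9 m³) → container 3 (remaining 11 m³)
C7 (23 m³) → container 4 (remaining 7 m³)
C8 (5 m³) → container 1 (remaining 0 m³)
C9 (25 m³) → container 5 (remaining 5 m³)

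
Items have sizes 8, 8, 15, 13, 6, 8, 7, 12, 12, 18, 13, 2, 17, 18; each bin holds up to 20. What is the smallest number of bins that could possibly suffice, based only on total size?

Total size = 8 + 8 + 15 + 13 + 6 + 8 + 7 + 12 + 12 + 18 + 13 + 2 + 17 + 18 = 157.
⌈157 / 20⌉ = 8.

8 bins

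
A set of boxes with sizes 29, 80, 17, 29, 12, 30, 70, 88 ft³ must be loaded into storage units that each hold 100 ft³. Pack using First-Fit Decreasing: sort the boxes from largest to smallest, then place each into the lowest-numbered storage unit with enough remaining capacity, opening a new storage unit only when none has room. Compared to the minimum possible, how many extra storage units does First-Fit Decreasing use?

0

First-Fit Decreasing: [88,12] [80,17] [70,30] [29,29] → 4 storage units.
Total size 355 ft³; any packing needs at least ⌈355/100⌉ = 4 storage units.
So 4 is already optimal.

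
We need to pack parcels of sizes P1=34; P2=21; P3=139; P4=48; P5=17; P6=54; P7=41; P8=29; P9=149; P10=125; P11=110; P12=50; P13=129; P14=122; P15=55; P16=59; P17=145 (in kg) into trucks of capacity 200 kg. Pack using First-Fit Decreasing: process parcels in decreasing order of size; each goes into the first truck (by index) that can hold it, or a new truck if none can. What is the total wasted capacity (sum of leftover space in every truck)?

Sorted descending: 149, 145, 139, 129, 125, 122, 110, 59, 55, 54, 50, 48, 41, 34, 29, 21, 17.
truck 1: place 149 kg, 51 kg left
truck 2: place 145 kg, 55 kg left
truck 3: place 139 kg, 61 kg left
truck 4: place 129 kg, 71 kg left
truck 5: place 125 kg, 75 kg left
truck 6: place 122 kg, 78 kg left
truck 7: place 110 kg, 90 kg left
truck 3: place 59 kg, 2 kg left
truck 2: place 55 kg, 0 kg left
truck 4: place 54 kg, 17 kg left
truck 1: place 50 kg, 1 kg left
truck 5: place 48 kg, 27 kg left
truck 6: place 41 kg, 37 kg left
truck 6: place 34 kg, 3 kg left
truck 7: place 29 kg, 61 kg left
truck 5: place 21 kg, 6 kg left
truck 4: place 17 kg, 0 kg left
7 trucks × 200 kg = 1400 kg; used 1327 kg; unused 73 kg.

73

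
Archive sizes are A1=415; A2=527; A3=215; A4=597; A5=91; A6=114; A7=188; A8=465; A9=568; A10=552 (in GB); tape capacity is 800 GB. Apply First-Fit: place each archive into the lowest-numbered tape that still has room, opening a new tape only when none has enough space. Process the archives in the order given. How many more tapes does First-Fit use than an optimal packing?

0

First-Fit: [415,215,91] [527,114] [597,188] [465] [568] [552] → 6 tapes.
6 archives exceed 400 GB (half the capacity), and no two of those can share a tape, so at least 6 tapes are needed.
So 6 is already optimal.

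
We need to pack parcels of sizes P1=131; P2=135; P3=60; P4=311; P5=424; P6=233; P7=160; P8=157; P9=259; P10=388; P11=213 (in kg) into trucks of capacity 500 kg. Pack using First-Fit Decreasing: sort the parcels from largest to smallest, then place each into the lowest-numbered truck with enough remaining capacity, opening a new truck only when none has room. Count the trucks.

Sorted descending: 424, 388, 311, 259, 233, 213, 160, 157, 135, 131, 60.
424 kg → truck 1 (remaining 76 kg)
388 kg → truck 2 (remaining 112 kg)
311 kg → truck 3 (remaining 189 kg)
259 kg → truck 4 (remaining 241 kg)
233 kg → truck 4 (remaining 8 kg)
213 kg → truck 5 (remaining 287 kg)
160 kg → truck 3 (remaining 29 kg)
157 kg → truck 5 (remaining 130 kg)
135 kg → truck 6 (remaining 365 kg)
131 kg → truck 6 (remaining 234 kg)
60 kg → truck 1 (remaining 16 kg)

6 trucks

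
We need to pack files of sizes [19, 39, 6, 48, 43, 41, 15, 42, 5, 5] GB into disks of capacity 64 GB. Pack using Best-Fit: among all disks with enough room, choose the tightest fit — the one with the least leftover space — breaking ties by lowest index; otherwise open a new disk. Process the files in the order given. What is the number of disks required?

19 GB → disk 1 (remaining 45 GB)
39 GB → disk 1 (remaining 6 GB)
6 GB → disk 1 (remaining 0 GB)
48 GB → disk 2 (remaining 16 GB)
43 GB → disk 3 (remaining 21 GB)
41 GB → disk 4 (remaining 23 GB)
15 GB → disk 2 (remaining 1 GB)
42 GB → disk 5 (remaining 22 GB)
5 GB → disk 3 (remaining 16 GB)
5 GB → disk 3 (remaining 11 GB)
Final disks: [19,39,6] [48,15] [43,5,5] [41] [42].

5 disks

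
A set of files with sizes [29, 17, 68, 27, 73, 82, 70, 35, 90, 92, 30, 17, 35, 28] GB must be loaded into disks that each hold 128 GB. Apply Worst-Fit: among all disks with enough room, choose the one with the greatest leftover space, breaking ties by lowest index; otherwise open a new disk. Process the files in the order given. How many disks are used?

29 GB → disk 1 (remaining 99 GB)
17 GB → disk 1 (remaining 82 GB)
68 GB → disk 1 (remaining 14 GB)
27 GB → disk 2 (remaining 101 GB)
73 GB → disk 2 (remaining 28 GB)
82 GB → disk 3 (remaining 46 GB)
70 GB → disk 4 (remaining 58 GB)
35 GB → disk 4 (remaining 23 GB)
90 GB → disk 5 (remaining 38 GB)
92 GB → disk 6 (remaining 36 GB)
30 GB → disk 3 (remaining 16 GB)
17 GB → disk 5 (remaining 21 GB)
35 GB → disk 6 (remaining 1 GB)
28 GB → disk 2 (remaining 0 GB)

6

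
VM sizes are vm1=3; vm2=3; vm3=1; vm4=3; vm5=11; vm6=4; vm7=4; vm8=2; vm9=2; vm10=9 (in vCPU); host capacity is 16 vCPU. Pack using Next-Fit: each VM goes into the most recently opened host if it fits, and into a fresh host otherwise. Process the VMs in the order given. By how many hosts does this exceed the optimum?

Next-Fit: [3,3,1,3] [11,4] [4,2,2] [9] → 4 hosts.
Total size 42 vCPU; any packing needs at least ⌈42/16⌉ = 3 hosts.
An optimal packing achieves that bound: [11,4,1] [9,4,3] [3,3,2,2] → 3 hosts.
Excess: 4 − 3 = 1.

1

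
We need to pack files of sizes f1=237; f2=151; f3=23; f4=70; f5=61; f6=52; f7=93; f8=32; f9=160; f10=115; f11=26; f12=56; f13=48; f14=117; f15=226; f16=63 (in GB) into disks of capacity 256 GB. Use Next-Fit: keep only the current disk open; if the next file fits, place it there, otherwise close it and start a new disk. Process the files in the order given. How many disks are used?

8

disk 1: place f1 (237 GB), 19 GB left
disk 2: place f2 (151 GB), 105 GB left
disk 2: place f3 (23 GB), 82 GB left
disk 2: place f4 (70 GB), 12 GB left
disk 3: place f5 (61 GB), 195 GB left
disk 3: place f6 (52 GB), 143 GB left
disk 3: place f7 (93 GB), 50 GB left
disk 3: place f8 (32 GB), 18 GB left
disk 4: place f9 (160 GB), 96 GB left
disk 5: place f10 (115 GB), 141 GB left
disk 5: place f11 (26 GB), 115 GB left
disk 5: place f12 (56 GB), 59 GB left
disk 5: place f13 (48 GB), 11 GB left
disk 6: place f14 (117 GB), 139 GB left
disk 7: place f15 (226 GB), 30 GB left
disk 8: place f16 (63 GB), 193 GB left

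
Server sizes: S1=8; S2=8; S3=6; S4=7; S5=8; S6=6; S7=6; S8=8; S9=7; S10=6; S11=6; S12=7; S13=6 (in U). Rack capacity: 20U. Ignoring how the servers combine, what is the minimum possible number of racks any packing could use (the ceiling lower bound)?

5 racks

Total size = 8 + 8 + 6 + 7 + 8 + 6 + 6 + 8 + 7 + 6 + 6 + 7 + 6 = 89U.
⌈89 / 20⌉ = 5.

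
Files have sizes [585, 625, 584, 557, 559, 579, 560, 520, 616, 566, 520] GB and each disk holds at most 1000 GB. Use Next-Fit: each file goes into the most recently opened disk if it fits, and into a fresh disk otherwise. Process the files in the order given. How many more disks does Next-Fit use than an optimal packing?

Next-Fit: [585] [625] [584] [557] [559] [579] [560] [520] [616] [566] [520] → 11 disks.
11 files exceed 500 GB (half the capacity), and no two of those can share a disk, so at least 11 disks are needed.
So 11 is already optimal.

0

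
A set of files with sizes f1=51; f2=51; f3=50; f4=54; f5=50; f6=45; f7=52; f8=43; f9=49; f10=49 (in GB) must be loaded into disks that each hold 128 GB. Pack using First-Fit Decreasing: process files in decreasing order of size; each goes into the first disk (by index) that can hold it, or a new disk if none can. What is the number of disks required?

5 disks

Sorted descending: 54, 52, 51, 51, 50, 50, 49, 49, 45, 43.
Put 54 GB in disk 1; 74 GB remain.
Put 52 GB in disk 1; 22 GB remain.
Put 51 GB in disk 2; 77 GB remain.
Put 51 GB in disk 2; 26 GB remain.
Put 50 GB in disk 3; 78 GB remain.
Put 50 GB in disk 3; 28 GB remain.
Put 49 GB in disk 4; 79 GB remain.
Put 49 GB in disk 4; 30 GB remain.
Put 45 GB in disk 5; 83 GB remain.
Put 43 GB in disk 5; 40 GB remain.
Final disks: [54,52] [51,51] [50,50] [49,49] [45,43].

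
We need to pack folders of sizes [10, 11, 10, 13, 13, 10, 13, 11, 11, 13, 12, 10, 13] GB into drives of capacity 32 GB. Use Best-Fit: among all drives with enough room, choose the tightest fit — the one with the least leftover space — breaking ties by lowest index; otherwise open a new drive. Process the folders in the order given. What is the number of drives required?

drive 1: place 10 GB, 22 GB left
drive 1: place 11 GB, 11 GB left
drive 1: place 10 GB, 1 GB left
drive 2: place 13 GB, 19 GB left
drive 2: place 13 GB, 6 GB left
drive 3: place 10 GB, 22 GB left
drive 3: place 13 GB, 9 GB left
drive 4: place 11 GB, 21 GB left
drive 4: place 11 GB, 10 GB left
drive 5: place 13 GB, 19 GB left
drive 5: place 12 GB, 7 GB left
drive 4: place 10 GB, 0 GB left
drive 6: place 13 GB, 19 GB left

6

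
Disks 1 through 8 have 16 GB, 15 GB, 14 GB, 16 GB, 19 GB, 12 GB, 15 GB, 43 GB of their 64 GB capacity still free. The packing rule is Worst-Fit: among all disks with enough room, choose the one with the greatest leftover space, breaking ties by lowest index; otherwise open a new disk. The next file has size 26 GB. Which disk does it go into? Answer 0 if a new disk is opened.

Disks with room: disk 8 (43 GB).
Most room is disk 8 with 43 GB free.

8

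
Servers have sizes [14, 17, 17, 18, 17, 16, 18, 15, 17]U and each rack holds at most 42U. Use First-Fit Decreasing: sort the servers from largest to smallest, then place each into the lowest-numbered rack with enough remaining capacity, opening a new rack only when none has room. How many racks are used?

Sorted descending: 18, 18, 17, 17, 17, 17, 16, 15, 14.
rack 1: place 18U, 24U left
rack 1: place 18U, 6U left
rack 2: place 17U, 25U left
rack 2: place 17U, 8U left
rack 3: place 17U, 25U left
rack 3: place 17U, 8U left
rack 4: place 16U, 26U left
rack 4: place 15U, 11U left
rack 5: place 14U, 28U left

5 racks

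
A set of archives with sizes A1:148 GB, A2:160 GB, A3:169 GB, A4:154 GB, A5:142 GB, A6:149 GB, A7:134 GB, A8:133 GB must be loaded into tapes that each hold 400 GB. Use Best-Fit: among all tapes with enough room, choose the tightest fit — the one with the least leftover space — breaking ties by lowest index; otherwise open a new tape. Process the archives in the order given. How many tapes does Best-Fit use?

4

tape 1: place A1 (148 GB), 252 GB left
tape 1: place A2 (160 GB), 92 GB left
tape 2: place A3 (169 GB), 231 GB left
tape 2: place A4 (154 GB), 77 GB left
tape 3: place A5 (142 GB), 258 GB left
tape 3: place A6 (149 GB), 109 GB left
tape 4: place A7 (134 GB), 266 GB left
tape 4: place A8 (133 GB), 133 GB left
Final tapes: [148,160] [169,154] [142,149] [134,133].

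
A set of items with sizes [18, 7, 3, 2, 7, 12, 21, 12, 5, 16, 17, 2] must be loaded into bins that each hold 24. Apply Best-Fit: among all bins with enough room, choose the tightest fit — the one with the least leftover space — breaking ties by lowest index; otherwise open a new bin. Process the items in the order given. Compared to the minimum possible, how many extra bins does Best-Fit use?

0

Best-Fit: [18,3,2] [7,7,5] [12,12] [21,2] [16] [17] → 6 bins.
Total size 122; any packing needs at least ⌈122/24⌉ = 6 bins.
So 6 is already optimal.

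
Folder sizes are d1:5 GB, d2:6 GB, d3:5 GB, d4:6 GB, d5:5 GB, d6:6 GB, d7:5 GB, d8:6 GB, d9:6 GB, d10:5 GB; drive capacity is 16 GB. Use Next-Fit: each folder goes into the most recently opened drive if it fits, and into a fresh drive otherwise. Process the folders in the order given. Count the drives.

5

drive 1: place d1 (5 GB), 11 GB left
drive 1: place d2 (6 GB), 5 GB left
drive 1: place d3 (5 GB), 0 GB left
drive 2: place d4 (6 GB), 10 GB left
drive 2: place d5 (5 GB), 5 GB left
drive 3: place d6 (6 GB), 10 GB left
drive 3: place d7 (5 GB), 5 GB left
drive 4: place d8 (6 GB), 10 GB left
drive 4: place d9 (6 GB), 4 GB left
drive 5: place d10 (5 GB), 11 GB left
Final drives: [5,6,5] [6,5] [6,5] [6,6] [5].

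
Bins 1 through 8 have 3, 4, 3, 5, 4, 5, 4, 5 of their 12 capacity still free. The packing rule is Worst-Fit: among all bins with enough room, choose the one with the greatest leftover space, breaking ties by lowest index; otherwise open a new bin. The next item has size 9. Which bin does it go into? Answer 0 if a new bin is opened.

0

No bin has ≥ 9 free, so a new bin is opened.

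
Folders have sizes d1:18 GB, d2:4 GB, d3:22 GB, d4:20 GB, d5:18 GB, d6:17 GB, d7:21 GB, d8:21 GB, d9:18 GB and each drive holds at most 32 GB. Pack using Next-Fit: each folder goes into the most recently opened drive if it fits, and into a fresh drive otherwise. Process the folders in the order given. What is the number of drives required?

Put d1 (18 GB) in drive 1; 14 GB remain.
Put d2 (4 GB) in drive 1; 10 GB remain.
Put d3 (22 GB) in drive 2; 10 GB remain.
Put d4 (20 GB) in drive 3; 12 GB remain.
Put d5 (18 GB) in drive 4; 14 GB remain.
Put d6 (17 GB) in drive 5; 15 GB remain.
Put d7 (21 GB) in drive 6; 11 GB remain.
Put d8 (21 GB) in drive 7; 11 GB remain.
Put d9 (18 GB) in drive 8; 14 GB remain.
Final drives: [18,4] [22] [20] [18] [17] [21] [21] [18].

8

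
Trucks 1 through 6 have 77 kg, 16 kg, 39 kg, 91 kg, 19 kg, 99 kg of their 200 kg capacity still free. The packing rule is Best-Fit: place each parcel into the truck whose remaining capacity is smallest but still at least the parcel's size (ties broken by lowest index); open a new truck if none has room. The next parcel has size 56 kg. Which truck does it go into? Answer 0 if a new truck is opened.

Trucks with room: truck 1 (77 kg), truck 4 (91 kg), truck 6 (99 kg).
Tightest fit is truck 1 with 77 kg free.

1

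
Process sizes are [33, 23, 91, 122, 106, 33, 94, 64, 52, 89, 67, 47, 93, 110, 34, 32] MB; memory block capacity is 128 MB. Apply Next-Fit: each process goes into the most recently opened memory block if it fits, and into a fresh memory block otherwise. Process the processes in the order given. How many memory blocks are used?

11

33 MB → memory block 1 (remaining 95 MB)
23 MB → memory block 1 (remaining 72 MB)
91 MB → memory block 2 (remaining 37 MB)
122 MB → memory block 3 (remaining 6 MB)
106 MB → memory block 4 (remaining 22 MB)
33 MB → memory block 5 (remaining 95 MB)
94 MB → memory block 5 (remaining 1 MB)
64 MB → memory block 6 (remaining 64 MB)
52 MB → memory block 6 (remaining 12 MB)
89 MB → memory block 7 (remaining 39 MB)
67 MB → memory block 8 (remaining 61 MB)
47 MB → memory block 8 (remaining 14 MB)
93 MB → memory block 9 (remaining 35 MB)
110 MB → memory block 10 (remaining 18 MB)
34 MB → memory block 11 (remaining 94 MB)
32 MB → memory block 11 (remaining 62 MB)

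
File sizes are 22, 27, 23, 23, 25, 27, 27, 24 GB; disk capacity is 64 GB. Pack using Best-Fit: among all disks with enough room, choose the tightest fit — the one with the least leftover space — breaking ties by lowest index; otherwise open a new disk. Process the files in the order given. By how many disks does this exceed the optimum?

0

Best-Fit: [22,27] [23,23] [25,27] [27,24] → 4 disks.
Total size 198 GB; any packing needs at least ⌈198/64⌉ = 4 disks.
So 4 is already optimal.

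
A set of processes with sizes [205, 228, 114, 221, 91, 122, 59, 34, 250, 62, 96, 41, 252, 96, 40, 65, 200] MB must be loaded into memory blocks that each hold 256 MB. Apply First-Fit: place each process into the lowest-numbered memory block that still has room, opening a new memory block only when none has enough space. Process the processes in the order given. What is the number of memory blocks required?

Put 205 MB in memory block 1; 51 MB remain.
Put 228 MB in memory block 2; 28 MB remain.
Put 114 MB in memory block 3; 142 MB remain.
Put 221 MB in memory block 4; 35 MB remain.
Put 91 MB in memory block 3; 51 MB remain.
Put 122 MB in memory block 5; 134 MB remain.
Put 59 MB in memory block 5; 75 MB remain.
Put 34 MB in memory block 1; 17 MB remain.
Put 250 MB in memory block 6; 6 MB remain.
Put 62 MB in memory block 5; 13 MB remain.
Put 96 MB in memory block 7; 160 MB remain.
Put 41 MB in memory block 3; 10 MB remain.
Put 252 MB in memory block 8; 4 MB remain.
Put 96 MB in memory block 7; 64 MB remain.
Put 40 MB in memory block 7; 24 MB remain.
Put 65 MB in memory block 9; 191 MB remain.
Put 200 MB in memory block 10; 56 MB remain.

10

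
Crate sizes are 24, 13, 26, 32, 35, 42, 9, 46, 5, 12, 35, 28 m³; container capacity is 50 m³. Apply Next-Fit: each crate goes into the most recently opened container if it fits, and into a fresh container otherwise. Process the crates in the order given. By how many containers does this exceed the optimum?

3

Next-Fit: [24,13] [26] [32] [35] [42] [9] [46] [5,12] [35] [28] → 10 containers.
Total size 307 m³; any packing needs at least ⌈307/50⌉ = 7 containers.
An optimal packing achieves that bound: [46] [42,5] [35,13] [35,12] [32,9] [28] [26,24] → 7 containers.
Excess: 10 − 7 = 3.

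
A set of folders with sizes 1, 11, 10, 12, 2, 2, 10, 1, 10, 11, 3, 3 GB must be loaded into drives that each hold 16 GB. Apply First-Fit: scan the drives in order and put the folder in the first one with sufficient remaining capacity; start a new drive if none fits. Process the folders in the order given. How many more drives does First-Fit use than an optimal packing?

0

First-Fit: [1,11,2,2] [10,1,3] [12,3] [10] [10] [11] → 6 drives.
6 folders exceed 8 GB (half the capacity), and no two of those can share a drive, so at least 6 drives are needed.
So 6 is already optimal.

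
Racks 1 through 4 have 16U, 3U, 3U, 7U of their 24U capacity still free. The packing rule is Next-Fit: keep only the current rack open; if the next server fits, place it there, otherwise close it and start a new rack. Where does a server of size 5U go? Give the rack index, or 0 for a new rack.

4

Next-Fit only looks at rack 4, which has 7U free.
5U fits there.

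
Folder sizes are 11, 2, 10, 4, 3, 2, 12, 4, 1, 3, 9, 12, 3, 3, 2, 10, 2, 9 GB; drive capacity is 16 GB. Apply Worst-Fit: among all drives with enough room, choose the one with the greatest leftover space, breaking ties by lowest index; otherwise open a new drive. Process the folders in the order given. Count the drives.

7

11 GB → drive 1 (remaining 5 GB)
2 GB → drive 1 (remaining 3 GB)
10 GB → drive 2 (remaining 6 GB)
4 GB → drive 2 (remaining 2 GB)
3 GB → drive 1 (remaining 0 GB)
2 GB → drive 2 (remaining 0 GB)
12 GB → drive 3 (remaining 4 GB)
4 GB → drive 3 (remaining 0 GB)
1 GB → drive 4 (remaining 15 GB)
3 GB → drive 4 (remaining 12 GB)
9 GB → drive 4 (remaining 3 GB)
12 GB → drive 5 (remaining 4 GB)
3 GB → drive 5 (remaining 1 GB)
3 GB → drive 4 (remaining 0 GB)
2 GB → drive 6 (remaining 14 GB)
10 GB → drive 6 (remaining 4 GB)
2 GB → drive 6 (remaining 2 GB)
9 GB → drive 7 (remaining 7 GB)
Final drives: [11,2,3] [10,4,2] [12,4] [1,3,9,3] [12,3] [2,10,2] [9].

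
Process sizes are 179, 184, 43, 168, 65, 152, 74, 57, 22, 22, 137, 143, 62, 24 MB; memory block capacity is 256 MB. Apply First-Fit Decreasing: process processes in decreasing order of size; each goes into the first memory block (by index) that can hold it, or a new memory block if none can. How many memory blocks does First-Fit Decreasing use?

Sorted descending: 184, 179, 168, 152, 143, 137, 74, 65, 62, 57, 43, 24, 22, 22.
memory block 1: place 184 MB, 72 MB left
memory block 2: place 179 MB, 77 MB left
memory block 3: place 168 MB, 88 MB left
memory block 4: place 152 MB, 104 MB left
memory block 5: place 143 MB, 113 MB left
memory block 6: place 137 MB, 119 MB left
memory block 2: place 74 MB, 3 MB left
memory block 1: place 65 MB, 7 MB left
memory block 3: place 62 MB, 26 MB left
memory block 4: place 57 MB, 47 MB left
memory block 4: place 43 MB, 4 MB left
memory block 3: place 24 MB, 2 MB left
memory block 5: place 22 MB, 91 MB left
memory block 5: place 22 MB, 69 MB left

6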